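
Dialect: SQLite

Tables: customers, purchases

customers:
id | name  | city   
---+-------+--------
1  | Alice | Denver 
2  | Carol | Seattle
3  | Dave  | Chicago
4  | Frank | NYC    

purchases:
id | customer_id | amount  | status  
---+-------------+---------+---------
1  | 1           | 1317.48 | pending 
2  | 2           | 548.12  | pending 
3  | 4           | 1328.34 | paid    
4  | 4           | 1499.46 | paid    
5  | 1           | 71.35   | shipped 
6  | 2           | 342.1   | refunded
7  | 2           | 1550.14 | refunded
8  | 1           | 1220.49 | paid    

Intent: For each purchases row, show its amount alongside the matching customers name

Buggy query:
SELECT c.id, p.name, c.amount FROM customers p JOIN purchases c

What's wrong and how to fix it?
Bug: JOIN with no ON clause produces a cartesian product; every purchases row pairs with every customers row

Fix: Specify the join condition linking the foreign key to the parent id

Corrected query:
SELECT c.id, p.name, c.amount FROM customers p JOIN purchases c ON c.customer_id = p.id

Result:
id | name  | amount 
---+-------+--------
1  | Alice | 1317.48
2  | Carol | 548.12 
3  | Frank | 1328.34
4  | Frank | 1499.46
5  | Alice | 71.35  
6  | Carol | 342.1  
7  | Carol | 1550.14
8  | Alice | 1220.49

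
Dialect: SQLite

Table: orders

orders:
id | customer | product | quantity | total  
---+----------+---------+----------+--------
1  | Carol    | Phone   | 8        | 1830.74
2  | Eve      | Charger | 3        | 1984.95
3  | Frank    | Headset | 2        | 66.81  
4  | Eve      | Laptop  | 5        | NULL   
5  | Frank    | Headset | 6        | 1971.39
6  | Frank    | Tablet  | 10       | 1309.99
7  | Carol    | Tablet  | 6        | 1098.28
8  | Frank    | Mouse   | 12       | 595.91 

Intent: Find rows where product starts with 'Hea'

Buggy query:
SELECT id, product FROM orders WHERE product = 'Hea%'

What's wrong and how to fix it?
Bug: '=' compares the literal string including the % character; pattern matching needs LIKE

Fix: Replace '=' with LIKE so 'Hea%' is treated as a pattern

Corrected query:
SELECT id, product FROM orders WHERE product LIKE 'Hea%'

Result:
id | product
---+--------
3  | Headset
5  | Headset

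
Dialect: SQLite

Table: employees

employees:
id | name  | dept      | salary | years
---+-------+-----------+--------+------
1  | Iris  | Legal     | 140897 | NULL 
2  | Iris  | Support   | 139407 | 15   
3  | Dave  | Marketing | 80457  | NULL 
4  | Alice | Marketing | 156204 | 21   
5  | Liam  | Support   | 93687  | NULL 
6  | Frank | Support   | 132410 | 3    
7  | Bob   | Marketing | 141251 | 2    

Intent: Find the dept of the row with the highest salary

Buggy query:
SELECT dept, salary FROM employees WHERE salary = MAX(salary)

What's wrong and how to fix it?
Bug: MAX(salary) is an aggregate and cannot be used directly in WHERE

Fix: Wrap MAX in a scalar subquery so WHERE compares against a single value

Corrected query:
SELECT dept, salary FROM employees WHERE salary = (SELECT MAX(salary) FROM employees)

Result:
dept      | salary
----------+-------
Marketing | 156204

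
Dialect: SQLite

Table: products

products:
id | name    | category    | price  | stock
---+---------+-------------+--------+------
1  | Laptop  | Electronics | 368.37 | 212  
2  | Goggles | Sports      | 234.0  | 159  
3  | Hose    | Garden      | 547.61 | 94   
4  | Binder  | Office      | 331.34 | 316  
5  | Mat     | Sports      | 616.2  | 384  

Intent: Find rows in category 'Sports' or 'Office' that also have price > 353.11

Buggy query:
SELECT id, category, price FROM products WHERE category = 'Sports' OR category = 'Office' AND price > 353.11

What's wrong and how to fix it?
Bug: Without parentheses, AND is evaluated before OR, so the price filter only applies to the 'Office' branch

Fix: Add parentheses around the OR so the AND applies to both alternatives

Corrected query:
SELECT id, category, price FROM products WHERE (category = 'Sports' OR category = 'Office') AND price > 353.11

Result:
id | category | price
---+----------+------
5  | Sports   | 616.2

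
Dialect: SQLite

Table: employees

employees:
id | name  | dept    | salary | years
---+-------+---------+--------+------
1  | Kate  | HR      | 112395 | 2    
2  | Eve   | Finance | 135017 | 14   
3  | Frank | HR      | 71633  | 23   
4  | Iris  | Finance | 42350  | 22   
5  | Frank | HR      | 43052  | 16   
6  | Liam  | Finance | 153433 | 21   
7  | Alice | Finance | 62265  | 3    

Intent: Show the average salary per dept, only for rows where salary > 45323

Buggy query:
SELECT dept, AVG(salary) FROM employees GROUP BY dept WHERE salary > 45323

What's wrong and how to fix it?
Bug: WHERE cannot follow GROUP BY

Fix: Place WHERE between FROM and GROUP BY

Corrected query:
SELECT dept, AVG(salary) FROM employees WHERE salary > 45323 GROUP BY dept

Result:
dept    | AVG(salary)
--------+------------
Finance | 116905     
HR      | 92014      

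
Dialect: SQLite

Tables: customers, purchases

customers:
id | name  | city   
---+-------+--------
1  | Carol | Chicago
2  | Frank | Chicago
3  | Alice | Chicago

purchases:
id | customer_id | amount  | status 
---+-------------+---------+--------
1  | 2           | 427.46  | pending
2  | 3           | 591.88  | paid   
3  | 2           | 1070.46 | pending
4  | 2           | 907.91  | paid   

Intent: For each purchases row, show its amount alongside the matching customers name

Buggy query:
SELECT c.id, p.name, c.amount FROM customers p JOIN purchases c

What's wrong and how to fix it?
Bug: JOIN with no ON clause produces a cartesian product; every purchases row pairs with every customers row

Fix: Add ON c.customer_id = p.id to the JOIN

Corrected query:
SELECT c.id, p.name, c.amount FROM customers p JOIN purchases c ON c.customer_id = p.id

Result:
id | name  | amount 
---+-------+--------
1  | Frank | 427.46 
2  | Alice | 591.88 
3  | Frank | 1070.46
4  | Frank | 907.91 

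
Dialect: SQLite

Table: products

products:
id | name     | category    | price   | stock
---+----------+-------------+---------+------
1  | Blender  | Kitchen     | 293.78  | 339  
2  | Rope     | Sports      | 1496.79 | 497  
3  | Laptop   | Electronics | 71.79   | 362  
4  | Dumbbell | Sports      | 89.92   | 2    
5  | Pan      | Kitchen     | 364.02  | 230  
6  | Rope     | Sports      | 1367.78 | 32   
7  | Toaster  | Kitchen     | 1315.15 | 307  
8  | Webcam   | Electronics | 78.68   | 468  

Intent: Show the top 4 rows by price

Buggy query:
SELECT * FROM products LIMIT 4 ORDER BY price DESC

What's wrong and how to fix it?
Bug: ORDER BY cannot follow LIMIT; LIMIT is the final clause

Fix: Swap the clauses: ORDER BY first, then LIMIT

Corrected query:
SELECT * FROM products ORDER BY price DESC LIMIT 4

Result:
id | name    | category | price   | stock
---+---------+----------+---------+------
2  | Rope    | Sports   | 1496.79 | 497  
6  | Rope    | Sports   | 1367.78 | 32   
7  | Toaster | Kitchen  | 1315.15 | 307  
5  | Pan     | Kitchen  | 364.02  | 230  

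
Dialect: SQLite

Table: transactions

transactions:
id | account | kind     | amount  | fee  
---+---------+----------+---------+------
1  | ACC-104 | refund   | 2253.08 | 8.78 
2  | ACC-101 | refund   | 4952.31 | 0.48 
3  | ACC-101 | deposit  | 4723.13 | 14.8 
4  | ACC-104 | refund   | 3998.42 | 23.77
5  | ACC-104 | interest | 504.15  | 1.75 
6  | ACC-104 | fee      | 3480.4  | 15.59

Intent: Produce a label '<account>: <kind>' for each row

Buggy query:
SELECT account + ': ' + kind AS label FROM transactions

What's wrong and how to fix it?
Bug: SQLite uses || for string concatenation; + coerces text to numbers (yielding 0)

Fix: Use the || operator for string concatenation

Corrected query:
SELECT account || ': ' || kind AS label FROM transactions

Result:
label            
-----------------
ACC-104: refund  
ACC-101: refund  
ACC-101: deposit 
ACC-104: refund  
ACC-104: interest
ACC-104: fee     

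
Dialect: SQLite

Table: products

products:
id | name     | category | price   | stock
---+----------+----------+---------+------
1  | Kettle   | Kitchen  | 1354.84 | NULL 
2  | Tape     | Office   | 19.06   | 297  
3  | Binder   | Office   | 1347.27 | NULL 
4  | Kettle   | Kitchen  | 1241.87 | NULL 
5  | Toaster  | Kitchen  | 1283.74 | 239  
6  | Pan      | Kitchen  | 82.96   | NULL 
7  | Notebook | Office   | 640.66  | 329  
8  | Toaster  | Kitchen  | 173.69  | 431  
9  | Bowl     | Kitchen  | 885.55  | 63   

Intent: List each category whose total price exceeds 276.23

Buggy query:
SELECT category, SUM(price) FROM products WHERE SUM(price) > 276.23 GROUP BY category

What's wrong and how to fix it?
Bug: SUM(price) is an aggregate, but WHERE filters rows before aggregation

Fix: Move the aggregate condition to a HAVING clause

Corrected query:
SELECT category, SUM(price) FROM products GROUP BY category HAVING SUM(price) > 276.23

Result:
category | SUM(price)
---------+-----------
Kitchen  | 5022.65   
Office   | 2006.99   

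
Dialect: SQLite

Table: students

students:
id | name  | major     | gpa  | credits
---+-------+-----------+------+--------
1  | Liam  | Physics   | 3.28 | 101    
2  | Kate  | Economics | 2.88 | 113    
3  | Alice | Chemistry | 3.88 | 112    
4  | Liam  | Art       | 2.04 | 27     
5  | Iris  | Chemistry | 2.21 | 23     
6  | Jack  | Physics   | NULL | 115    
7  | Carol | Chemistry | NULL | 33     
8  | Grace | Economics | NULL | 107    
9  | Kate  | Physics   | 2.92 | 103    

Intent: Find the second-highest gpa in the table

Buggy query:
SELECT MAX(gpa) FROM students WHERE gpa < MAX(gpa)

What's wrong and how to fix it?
Bug: MAX(gpa) on the right of the comparison is an aggregate-in-WHERE error

Fix: Put the inner MAX in a scalar subquery

Corrected query:
SELECT MAX(gpa) FROM students WHERE gpa < (SELECT MAX(gpa) FROM students)

Result:
MAX(gpa)
--------
3.28    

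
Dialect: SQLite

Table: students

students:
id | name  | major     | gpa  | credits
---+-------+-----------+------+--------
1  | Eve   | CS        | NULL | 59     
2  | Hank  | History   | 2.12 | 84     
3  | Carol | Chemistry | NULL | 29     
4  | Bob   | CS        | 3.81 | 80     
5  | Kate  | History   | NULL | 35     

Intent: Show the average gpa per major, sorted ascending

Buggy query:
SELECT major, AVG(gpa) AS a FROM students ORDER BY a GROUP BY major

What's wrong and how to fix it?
Bug: GROUP BY must precede ORDER BY

Fix: Reorder: SELECT … FROM … GROUP BY … ORDER BY …

Corrected query:
SELECT major, AVG(gpa) AS a FROM students GROUP BY major ORDER BY a

Result:
major     | a   
----------+-----
Chemistry | NULL
History   | 2.12
CS        | 3.81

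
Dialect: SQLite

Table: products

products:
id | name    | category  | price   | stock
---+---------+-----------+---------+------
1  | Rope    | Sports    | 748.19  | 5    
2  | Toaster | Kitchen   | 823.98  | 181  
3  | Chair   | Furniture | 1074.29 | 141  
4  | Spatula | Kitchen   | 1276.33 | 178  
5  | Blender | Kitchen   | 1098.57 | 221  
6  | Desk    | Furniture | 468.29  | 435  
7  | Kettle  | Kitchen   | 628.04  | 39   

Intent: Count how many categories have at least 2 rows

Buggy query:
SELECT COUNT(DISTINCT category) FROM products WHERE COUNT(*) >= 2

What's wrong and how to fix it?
Bug: WHERE filters individual rows, not groups, so a group-level COUNT is invalid there

Fix: Use a subquery that GROUPs and filters with HAVING, then count its rows

Corrected query:
SELECT COUNT(*) FROM (SELECT category FROM products GROUP BY category HAVING COUNT(*) >= 2)

Result:
COUNT(*)
--------
2       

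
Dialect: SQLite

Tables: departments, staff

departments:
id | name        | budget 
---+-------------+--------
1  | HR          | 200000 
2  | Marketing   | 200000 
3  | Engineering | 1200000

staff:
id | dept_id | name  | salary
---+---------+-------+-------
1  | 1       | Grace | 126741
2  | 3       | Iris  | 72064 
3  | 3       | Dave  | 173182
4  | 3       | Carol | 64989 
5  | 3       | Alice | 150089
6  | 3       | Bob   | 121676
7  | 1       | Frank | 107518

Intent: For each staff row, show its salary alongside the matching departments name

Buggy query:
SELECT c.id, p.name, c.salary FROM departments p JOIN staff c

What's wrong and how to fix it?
Bug: JOIN with no ON clause produces a cartesian product; every staff row pairs with every departments row

Fix: Add ON c.dept_id = p.id to the JOIN

Corrected query:
SELECT c.id, p.name, c.salary FROM departments p JOIN staff c ON c.dept_id = p.id

Result:
id | name        | salary
---+-------------+-------
1  | HR          | 126741
2  | Engineering | 72064 
3  | Engineering | 173182
4  | Engineering | 64989 
5  | Engineering | 150089
6  | Engineering | 121676
7  | HR          | 107518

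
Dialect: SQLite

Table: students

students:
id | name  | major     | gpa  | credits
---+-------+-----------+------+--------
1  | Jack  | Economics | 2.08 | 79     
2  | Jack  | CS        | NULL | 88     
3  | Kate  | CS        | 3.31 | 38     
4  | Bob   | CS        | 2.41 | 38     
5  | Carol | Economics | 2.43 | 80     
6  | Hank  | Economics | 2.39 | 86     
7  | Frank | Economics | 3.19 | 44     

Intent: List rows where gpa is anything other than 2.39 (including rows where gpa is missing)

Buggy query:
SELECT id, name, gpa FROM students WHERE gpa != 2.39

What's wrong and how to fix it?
Bug: Inequality against NULL is unknown, not true; rows with NULL are dropped

Fix: Handle NULL separately with IS NULL alongside the inequality

Corrected query:
SELECT id, name, gpa FROM students WHERE gpa != 2.39 OR gpa IS NULL

Result:
id | name  | gpa 
---+-------+-----
1  | Jack  | 2.08
2  | Jack  | NULL
3  | Kate  | 3.31
4  | Bob   | 2.41
5  | Carol | 2.43
7  | Frank | 3.19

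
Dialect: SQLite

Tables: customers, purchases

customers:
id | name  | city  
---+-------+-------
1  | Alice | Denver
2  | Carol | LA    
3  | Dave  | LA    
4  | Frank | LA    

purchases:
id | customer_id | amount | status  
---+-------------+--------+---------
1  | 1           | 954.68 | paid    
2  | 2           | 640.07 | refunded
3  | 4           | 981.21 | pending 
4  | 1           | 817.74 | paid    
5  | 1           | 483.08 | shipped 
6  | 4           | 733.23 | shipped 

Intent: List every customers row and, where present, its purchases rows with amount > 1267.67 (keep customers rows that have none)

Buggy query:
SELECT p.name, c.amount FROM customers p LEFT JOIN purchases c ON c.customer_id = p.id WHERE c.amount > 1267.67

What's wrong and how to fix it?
Bug: A WHERE condition on the right-hand table after LEFT JOIN drops unmatched parents

Fix: Move the right-table condition into the ON clause so unmatched parents are kept

Corrected query:
SELECT p.name, c.amount FROM customers p LEFT JOIN purchases c ON c.customer_id = p.id AND c.amount > 1267.67

Result:
name  | amount
------+-------
Alice | NULL  
Carol | NULL  
Dave  | NULL  
Frank | NULL  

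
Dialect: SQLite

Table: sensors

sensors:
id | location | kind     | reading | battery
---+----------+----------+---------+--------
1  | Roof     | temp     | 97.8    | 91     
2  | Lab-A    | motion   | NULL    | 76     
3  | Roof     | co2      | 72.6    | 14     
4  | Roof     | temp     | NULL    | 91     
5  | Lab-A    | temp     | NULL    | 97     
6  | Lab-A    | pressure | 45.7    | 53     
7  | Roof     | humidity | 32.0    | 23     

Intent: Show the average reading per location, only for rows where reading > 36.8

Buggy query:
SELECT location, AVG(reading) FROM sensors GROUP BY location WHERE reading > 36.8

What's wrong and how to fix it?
Bug: Row-level WHERE must come before GROUP BY in the clause order

Fix: Place WHERE between FROM and GROUP BY

Corrected query:
SELECT location, AVG(reading) FROM sensors WHERE reading > 36.8 GROUP BY location

Result:
location | AVG(reading)
---------+-------------
Lab-A    | 45.7        
Roof     | 85.2        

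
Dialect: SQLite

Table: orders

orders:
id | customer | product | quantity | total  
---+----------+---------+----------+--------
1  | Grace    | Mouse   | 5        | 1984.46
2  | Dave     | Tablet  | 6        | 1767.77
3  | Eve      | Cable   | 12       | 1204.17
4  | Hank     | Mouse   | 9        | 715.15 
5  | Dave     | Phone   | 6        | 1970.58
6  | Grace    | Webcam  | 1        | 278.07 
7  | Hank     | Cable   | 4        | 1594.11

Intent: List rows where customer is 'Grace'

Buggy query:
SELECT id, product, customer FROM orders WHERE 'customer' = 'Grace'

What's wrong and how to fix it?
Bug: 'customer' in single quotes is a string literal, not the column; the comparison is literal-vs-literal and never true

Fix: Remove the quotes around the column name (or use double quotes for an identifier)

Corrected query:
SELECT id, product, customer FROM orders WHERE customer = 'Grace'

Result:
id | product | customer
---+---------+---------
1  | Mouse   | Grace   
6  | Webcam  | Grace   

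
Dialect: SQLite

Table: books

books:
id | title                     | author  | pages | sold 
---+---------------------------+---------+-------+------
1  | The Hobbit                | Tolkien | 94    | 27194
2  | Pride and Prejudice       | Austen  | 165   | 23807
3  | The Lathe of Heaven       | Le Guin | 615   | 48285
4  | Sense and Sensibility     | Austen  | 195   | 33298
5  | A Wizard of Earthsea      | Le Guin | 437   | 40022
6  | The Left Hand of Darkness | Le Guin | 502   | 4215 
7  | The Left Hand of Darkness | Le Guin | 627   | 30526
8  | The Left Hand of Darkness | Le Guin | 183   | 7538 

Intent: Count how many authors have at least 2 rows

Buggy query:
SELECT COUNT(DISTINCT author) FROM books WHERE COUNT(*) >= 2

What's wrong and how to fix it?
Bug: WHERE filters individual rows, not groups, so a group-level COUNT is invalid there

Fix: Group first with HAVING COUNT(*) >= 2, then COUNT the resulting groups

Corrected query:
SELECT COUNT(*) FROM (SELECT author FROM books GROUP BY author HAVING COUNT(*) >= 2)

Result:
COUNT(*)
--------
2       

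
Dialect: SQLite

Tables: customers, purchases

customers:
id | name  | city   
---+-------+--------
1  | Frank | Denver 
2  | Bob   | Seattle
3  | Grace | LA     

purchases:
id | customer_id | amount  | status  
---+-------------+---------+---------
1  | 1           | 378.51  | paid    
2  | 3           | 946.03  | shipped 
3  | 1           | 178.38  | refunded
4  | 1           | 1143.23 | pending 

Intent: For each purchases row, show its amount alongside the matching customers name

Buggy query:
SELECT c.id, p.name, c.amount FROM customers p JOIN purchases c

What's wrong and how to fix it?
Bug: JOIN with no ON clause produces a cartesian product; every purchases row pairs with every customers row

Fix: Add ON c.customer_id = p.id to the JOIN

Corrected query:
SELECT c.id, p.name, c.amount FROM customers p JOIN purchases c ON c.customer_id = p.id

Result:
id | name  | amount 
---+-------+--------
1  | Frank | 378.51 
2  | Grace | 946.03 
3  | Frank | 178.38 
4  | Frank | 1143.23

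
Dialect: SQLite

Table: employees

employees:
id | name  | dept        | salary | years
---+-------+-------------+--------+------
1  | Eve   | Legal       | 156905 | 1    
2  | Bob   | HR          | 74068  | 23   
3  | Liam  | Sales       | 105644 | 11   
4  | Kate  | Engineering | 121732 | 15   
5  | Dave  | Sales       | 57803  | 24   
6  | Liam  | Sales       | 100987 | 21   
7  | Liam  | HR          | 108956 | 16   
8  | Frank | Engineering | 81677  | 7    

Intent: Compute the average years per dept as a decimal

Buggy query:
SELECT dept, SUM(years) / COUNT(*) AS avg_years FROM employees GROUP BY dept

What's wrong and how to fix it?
Bug: SUM(years) and COUNT(*) are both integers; the division truncates the fractional part

Fix: Cast one side to REAL so the division keeps the fractional part

Corrected query:
SELECT dept, SUM(years) * 1.0 / COUNT(*) AS avg_years FROM employees GROUP BY dept

Result:
dept        | avg_years
------------+----------
Engineering | 11       
HR          | 19.5     
Legal       | 1        
Sales       | 18.666667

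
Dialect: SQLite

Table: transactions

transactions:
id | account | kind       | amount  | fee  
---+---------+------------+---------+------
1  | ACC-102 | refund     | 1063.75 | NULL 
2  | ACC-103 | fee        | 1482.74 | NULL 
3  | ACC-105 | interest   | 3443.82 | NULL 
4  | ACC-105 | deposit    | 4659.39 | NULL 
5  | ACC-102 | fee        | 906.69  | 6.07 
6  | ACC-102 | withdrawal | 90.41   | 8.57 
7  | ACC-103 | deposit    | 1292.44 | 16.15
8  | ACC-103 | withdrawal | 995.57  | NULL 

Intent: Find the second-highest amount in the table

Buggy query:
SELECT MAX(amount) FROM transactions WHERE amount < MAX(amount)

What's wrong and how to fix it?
Bug: The inner MAX is an aggregate inside WHERE, which is not allowed

Fix: Compute the overall MAX in a subquery, then take MAX of rows below it

Corrected query:
SELECT MAX(amount) FROM transactions WHERE amount < (SELECT MAX(amount) FROM transactions)

Result:
MAX(amount)
-----------
3443.82    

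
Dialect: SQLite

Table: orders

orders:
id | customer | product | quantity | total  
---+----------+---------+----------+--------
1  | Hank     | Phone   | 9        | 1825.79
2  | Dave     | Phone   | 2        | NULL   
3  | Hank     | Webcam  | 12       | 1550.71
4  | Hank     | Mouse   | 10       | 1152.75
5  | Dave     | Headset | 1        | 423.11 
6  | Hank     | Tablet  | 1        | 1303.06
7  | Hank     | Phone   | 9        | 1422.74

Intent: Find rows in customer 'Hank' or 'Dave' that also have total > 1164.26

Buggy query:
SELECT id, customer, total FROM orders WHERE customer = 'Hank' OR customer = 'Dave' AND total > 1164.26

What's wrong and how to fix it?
Bug: Without parentheses, AND is evaluated before OR, so the total filter only applies to the 'Dave' branch

Fix: Add parentheses around the OR so the AND applies to both alternatives

Corrected query:
SELECT id, customer, total FROM orders WHERE (customer = 'Hank' OR customer = 'Dave') AND total > 1164.26

Result:
id | customer | total  
---+----------+--------
1  | Hank     | 1825.79
3  | Hank     | 1550.71
6  | Hank     | 1303.06
7  | Hank     | 1422.74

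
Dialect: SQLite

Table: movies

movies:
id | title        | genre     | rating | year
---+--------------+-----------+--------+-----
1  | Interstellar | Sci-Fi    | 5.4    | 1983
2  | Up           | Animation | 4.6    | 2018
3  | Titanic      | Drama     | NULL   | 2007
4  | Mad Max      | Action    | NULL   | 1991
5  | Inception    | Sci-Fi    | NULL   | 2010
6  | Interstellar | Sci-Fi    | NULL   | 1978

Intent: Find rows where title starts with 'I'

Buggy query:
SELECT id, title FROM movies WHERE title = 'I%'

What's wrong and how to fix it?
Bug: '=' compares the literal string including the % character; pattern matching needs LIKE

Fix: Use LIKE for wildcard pattern matching

Corrected query:
SELECT id, title FROM movies WHERE title LIKE 'I%'

Result:
id | title       
---+-------------
1  | Interstellar
5  | Inception   
6  | Interstellar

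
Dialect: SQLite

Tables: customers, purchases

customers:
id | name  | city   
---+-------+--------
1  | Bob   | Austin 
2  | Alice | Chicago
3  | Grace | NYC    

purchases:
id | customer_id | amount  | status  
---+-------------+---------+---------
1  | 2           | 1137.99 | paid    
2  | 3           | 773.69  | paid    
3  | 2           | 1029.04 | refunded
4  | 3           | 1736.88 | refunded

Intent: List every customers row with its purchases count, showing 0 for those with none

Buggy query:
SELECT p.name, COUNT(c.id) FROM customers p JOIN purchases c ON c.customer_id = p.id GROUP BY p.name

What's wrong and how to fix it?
Bug: An inner join excludes parents with zero children

Fix: Switch to LEFT JOIN to retain unmatched parent rows

Corrected query:
SELECT p.name, COUNT(c.id) FROM customers p LEFT JOIN purchases c ON c.customer_id = p.id GROUP BY p.name

Result:
name  | COUNT(c.id)
------+------------
Alice | 2          
Bob   | 0          
Grace | 2          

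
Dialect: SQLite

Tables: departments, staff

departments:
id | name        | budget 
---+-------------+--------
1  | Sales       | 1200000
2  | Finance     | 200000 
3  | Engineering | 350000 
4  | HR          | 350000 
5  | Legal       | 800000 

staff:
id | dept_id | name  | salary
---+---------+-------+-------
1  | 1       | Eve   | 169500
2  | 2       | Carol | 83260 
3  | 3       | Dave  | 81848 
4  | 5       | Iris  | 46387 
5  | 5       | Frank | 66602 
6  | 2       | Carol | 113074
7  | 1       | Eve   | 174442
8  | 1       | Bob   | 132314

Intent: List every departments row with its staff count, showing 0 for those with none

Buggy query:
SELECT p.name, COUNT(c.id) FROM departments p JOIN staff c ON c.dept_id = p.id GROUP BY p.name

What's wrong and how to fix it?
Bug: INNER JOIN drops departments rows that have no matching staff rows

Fix: Switch to LEFT JOIN to retain unmatched parent rows

Corrected query:
SELECT p.name, COUNT(c.id) FROM departments p LEFT JOIN staff c ON c.dept_id = p.id GROUP BY p.name

Result:
name        | COUNT(c.id)
------------+------------
Engineering | 1          
Finance     | 2          
HR          | 0          
Legal       | 2          
Sales       | 3          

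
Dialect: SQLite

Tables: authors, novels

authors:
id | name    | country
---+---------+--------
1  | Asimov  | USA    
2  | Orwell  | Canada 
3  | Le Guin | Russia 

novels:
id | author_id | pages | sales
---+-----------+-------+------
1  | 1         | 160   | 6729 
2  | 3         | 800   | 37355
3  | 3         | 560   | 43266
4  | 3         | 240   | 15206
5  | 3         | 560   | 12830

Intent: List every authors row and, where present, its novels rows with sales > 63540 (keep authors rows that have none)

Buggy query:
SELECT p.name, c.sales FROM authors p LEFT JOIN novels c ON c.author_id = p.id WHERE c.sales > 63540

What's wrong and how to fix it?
Bug: Filtering c.sales in WHERE discards the NULL rows produced by LEFT JOIN, turning it into an inner join

Fix: Put 'c.sales > 63540' in the JOIN's ON clause instead of WHERE

Corrected query:
SELECT p.name, c.sales FROM authors p LEFT JOIN novels c ON c.author_id = p.id AND c.sales > 63540

Result:
name    | sales
--------+------
Asimov  | NULL 
Orwell  | NULL 
Le Guin | NULL 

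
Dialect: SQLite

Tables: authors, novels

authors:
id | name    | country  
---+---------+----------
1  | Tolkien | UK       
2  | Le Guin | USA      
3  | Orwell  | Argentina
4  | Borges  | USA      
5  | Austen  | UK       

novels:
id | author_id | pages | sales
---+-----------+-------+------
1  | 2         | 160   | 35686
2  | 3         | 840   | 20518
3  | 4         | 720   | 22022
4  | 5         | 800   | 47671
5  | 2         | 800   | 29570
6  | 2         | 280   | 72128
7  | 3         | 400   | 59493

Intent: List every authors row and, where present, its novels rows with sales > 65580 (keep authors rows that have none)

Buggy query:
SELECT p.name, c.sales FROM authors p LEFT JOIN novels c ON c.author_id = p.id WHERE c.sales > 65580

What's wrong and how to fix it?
Bug: Filtering c.sales in WHERE discards the NULL rows produced by LEFT JOIN, turning it into an inner join

Fix: Move the right-table condition into the ON clause so unmatched parents are kept

Corrected query:
SELECT p.name, c.sales FROM authors p LEFT JOIN novels c ON c.author_id = p.id AND c.sales > 65580

Result:
name    | sales
--------+------
Tolkien | NULL 
Le Guin | 72128
Orwell  | NULL 
Borges  | NULL 
Austen  | NULL 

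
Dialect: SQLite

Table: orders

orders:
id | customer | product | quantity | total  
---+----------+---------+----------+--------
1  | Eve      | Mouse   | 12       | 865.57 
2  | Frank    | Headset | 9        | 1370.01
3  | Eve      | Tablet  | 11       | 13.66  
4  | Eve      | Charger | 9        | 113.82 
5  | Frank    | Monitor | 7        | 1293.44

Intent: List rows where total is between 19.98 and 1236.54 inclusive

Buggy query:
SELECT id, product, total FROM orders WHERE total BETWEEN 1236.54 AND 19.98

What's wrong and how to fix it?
Bug: BETWEEN expects the lower bound first; with 1236.54 AND 19.98 the range is empty

Fix: Swap the bounds so the smaller value comes first

Corrected query:
SELECT id, product, total FROM orders WHERE total BETWEEN 19.98 AND 1236.54

Result:
id | product | total 
---+---------+-------
1  | Mouse   | 865.57
4  | Charger | 113.82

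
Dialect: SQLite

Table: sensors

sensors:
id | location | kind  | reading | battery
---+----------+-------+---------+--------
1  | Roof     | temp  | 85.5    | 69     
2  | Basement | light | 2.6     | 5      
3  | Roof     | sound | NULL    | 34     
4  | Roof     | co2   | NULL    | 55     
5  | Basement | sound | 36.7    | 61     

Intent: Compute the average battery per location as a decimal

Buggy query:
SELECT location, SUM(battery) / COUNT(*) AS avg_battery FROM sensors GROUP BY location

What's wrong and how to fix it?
Bug: SUM(battery) and COUNT(*) are both integers; the division truncates the fractional part

Fix: Multiply by 1.0 (or CAST to REAL) to force floating-point division

Corrected query:
SELECT location, SUM(battery) * 1.0 / COUNT(*) AS avg_battery FROM sensors GROUP BY location

Result:
location | avg_battery
---------+------------
Basement | 33         
Roof     | 52.666667  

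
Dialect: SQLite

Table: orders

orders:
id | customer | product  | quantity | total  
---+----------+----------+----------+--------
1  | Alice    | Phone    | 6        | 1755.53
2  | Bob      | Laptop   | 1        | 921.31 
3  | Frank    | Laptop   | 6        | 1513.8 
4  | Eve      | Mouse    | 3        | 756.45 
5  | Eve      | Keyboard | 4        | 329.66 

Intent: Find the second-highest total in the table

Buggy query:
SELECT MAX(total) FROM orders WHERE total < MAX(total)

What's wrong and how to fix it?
Bug: The inner MAX is an aggregate inside WHERE, which is not allowed

Fix: Put the inner MAX in a scalar subquery

Corrected query:
SELECT MAX(total) FROM orders WHERE total < (SELECT MAX(total) FROM orders)

Result:
MAX(total)
----------
1513.8    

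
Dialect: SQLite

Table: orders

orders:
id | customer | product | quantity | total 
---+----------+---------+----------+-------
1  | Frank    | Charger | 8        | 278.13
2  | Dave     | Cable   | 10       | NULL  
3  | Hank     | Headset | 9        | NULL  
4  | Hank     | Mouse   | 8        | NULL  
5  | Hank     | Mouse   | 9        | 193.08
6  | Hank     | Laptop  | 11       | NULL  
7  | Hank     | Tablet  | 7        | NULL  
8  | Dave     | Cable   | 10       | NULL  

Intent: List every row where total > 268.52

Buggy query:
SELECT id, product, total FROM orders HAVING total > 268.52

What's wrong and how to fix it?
Bug: HAVING filters the output of aggregation, but this query has no GROUP BY and no aggregate functions, so SQLite rejects it (HAVING clause on a non-aggregate query); the condition here is per row

Fix: Replace HAVING with WHERE since the condition applies to individual rows

Corrected query:
SELECT id, product, total FROM orders WHERE total > 268.52

Result:
id | product | total 
---+---------+-------
1  | Charger | 278.13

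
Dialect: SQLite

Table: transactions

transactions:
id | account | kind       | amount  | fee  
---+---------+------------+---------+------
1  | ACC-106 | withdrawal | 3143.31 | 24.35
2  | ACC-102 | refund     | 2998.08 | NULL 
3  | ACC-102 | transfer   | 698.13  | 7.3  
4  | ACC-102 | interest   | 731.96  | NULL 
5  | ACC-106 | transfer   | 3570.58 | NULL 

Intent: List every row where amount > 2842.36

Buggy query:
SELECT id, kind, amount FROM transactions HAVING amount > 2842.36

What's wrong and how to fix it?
Bug: HAVING filters the output of aggregation, but this query has no GROUP BY and no aggregate functions, so SQLite rejects it (HAVING clause on a non-aggregate query); the condition here is per row

Fix: Use WHERE for row-level filtering

Corrected query:
SELECT id, kind, amount FROM transactions WHERE amount > 2842.36

Result:
id | kind       | amount 
---+------------+--------
1  | withdrawal | 3143.31
2  | refund     | 2998.08
5  | transfer   | 3570.58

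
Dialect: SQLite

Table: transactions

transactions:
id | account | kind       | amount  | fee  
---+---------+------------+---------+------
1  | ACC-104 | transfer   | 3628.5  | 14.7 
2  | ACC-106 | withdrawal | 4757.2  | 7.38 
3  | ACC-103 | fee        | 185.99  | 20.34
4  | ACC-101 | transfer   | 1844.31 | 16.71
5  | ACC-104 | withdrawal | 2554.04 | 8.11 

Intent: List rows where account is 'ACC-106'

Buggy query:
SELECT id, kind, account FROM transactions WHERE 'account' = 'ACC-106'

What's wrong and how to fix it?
Bug: 'account' in single quotes is a string literal, not the column; the comparison is literal-vs-literal and never true

Fix: Reference the column as account without single quotes

Corrected query:
SELECT id, kind, account FROM transactions WHERE account = 'ACC-106'

Result:
id | kind       | account
---+------------+--------
2  | withdrawal | ACC-106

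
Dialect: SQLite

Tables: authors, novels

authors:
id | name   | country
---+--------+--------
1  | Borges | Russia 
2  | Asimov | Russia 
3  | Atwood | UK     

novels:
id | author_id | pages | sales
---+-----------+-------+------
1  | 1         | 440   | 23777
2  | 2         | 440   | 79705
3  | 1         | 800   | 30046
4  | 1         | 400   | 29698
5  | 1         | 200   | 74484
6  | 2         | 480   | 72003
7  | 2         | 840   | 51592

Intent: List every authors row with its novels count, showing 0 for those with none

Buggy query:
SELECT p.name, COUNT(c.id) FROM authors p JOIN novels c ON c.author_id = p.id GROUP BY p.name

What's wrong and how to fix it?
Bug: An inner join excludes parents with zero children

Fix: Use LEFT JOIN so parents without children still appear (COUNT(c.id) gives 0)

Corrected query:
SELECT p.name, COUNT(c.id) FROM authors p LEFT JOIN novels c ON c.author_id = p.id GROUP BY p.name

Result:
name   | COUNT(c.id)
-------+------------
Asimov | 3          
Atwood | 0          
Borges | 4          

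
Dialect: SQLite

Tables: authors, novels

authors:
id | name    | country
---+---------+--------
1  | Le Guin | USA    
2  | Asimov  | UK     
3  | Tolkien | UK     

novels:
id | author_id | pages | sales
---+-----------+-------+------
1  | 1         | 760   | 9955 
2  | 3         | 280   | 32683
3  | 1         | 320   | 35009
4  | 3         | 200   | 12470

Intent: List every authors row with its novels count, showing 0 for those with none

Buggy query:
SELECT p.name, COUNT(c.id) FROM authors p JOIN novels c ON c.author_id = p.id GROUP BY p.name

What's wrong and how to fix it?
Bug: INNER JOIN drops authors rows that have no matching novels rows

Fix: Switch to LEFT JOIN to retain unmatched parent rows

Corrected query:
SELECT p.name, COUNT(c.id) FROM authors p LEFT JOIN novels c ON c.author_id = p.id GROUP BY p.name

Result:
name    | COUNT(c.id)
--------+------------
Asimov  | 0          
Le Guin | 2          
Tolkien | 2          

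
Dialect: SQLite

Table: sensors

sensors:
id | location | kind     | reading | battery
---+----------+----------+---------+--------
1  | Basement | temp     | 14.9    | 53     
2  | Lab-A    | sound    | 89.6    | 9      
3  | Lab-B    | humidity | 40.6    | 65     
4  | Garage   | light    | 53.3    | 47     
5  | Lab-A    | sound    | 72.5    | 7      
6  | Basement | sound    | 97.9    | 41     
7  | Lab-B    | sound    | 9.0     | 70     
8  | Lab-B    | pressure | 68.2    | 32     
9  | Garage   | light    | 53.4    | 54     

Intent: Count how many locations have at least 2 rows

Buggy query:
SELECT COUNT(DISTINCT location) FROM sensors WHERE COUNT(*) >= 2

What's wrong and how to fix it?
Bug: COUNT(*) cannot appear in WHERE; the per-group count doesn't exist yet

Fix: Group first with HAVING COUNT(*) >= 2, then COUNT the resulting groups

Corrected query:
SELECT COUNT(*) FROM (SELECT location FROM sensors GROUP BY location HAVING COUNT(*) >= 2)

Result:
COUNT(*)
--------
4       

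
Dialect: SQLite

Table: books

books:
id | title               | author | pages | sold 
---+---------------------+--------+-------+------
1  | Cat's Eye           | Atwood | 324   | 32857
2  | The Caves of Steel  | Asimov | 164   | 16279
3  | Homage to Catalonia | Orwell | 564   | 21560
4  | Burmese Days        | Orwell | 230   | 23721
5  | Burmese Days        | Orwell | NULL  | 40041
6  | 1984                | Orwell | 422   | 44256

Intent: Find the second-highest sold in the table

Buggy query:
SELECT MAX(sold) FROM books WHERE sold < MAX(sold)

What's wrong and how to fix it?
Bug: The inner MAX is an aggregate inside WHERE, which is not allowed

Fix: Compute the overall MAX in a subquery, then take MAX of rows below it

Corrected query:
SELECT MAX(sold) FROM books WHERE sold < (SELECT MAX(sold) FROM books)

Result:
MAX(sold)
---------
40041    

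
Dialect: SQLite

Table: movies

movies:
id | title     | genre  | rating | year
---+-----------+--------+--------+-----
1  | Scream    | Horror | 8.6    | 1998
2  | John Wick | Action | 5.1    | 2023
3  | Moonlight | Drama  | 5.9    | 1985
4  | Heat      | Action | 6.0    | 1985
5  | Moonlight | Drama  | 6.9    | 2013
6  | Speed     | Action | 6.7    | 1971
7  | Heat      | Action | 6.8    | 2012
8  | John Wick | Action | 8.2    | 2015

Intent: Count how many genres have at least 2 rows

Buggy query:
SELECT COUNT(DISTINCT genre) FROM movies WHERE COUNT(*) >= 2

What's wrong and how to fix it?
Bug: COUNT(*) cannot appear in WHERE; the per-group count doesn't exist yet

Fix: Use a subquery that GROUPs and filters with HAVING, then count its rows

Corrected query:
SELECT COUNT(*) FROM (SELECT genre FROM movies GROUP BY genre HAVING COUNT(*) >= 2)

Result:
COUNT(*)
--------
2       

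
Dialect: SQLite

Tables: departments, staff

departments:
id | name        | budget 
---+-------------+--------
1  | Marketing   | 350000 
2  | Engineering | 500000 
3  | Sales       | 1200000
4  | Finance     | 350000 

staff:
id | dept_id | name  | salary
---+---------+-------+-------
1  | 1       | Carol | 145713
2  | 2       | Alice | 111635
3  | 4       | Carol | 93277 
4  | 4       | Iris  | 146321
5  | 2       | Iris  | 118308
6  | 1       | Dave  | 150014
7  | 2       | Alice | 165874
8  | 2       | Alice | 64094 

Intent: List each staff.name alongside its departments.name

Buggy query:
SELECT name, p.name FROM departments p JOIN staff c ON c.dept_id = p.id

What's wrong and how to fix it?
Bug: 'name' exists in both joined tables, so the database can't tell which one is meant

Fix: Prefix ambiguous columns with the table alias

Corrected query:
SELECT c.name, p.name FROM departments p JOIN staff c ON c.dept_id = p.id

Result:
name  | name       
------+------------
Carol | Marketing  
Alice | Engineering
Carol | Finance    
Iris  | Finance    
Iris  | Engineering
Dave  | Marketing  
Alice | Engineering
Alice | Engineering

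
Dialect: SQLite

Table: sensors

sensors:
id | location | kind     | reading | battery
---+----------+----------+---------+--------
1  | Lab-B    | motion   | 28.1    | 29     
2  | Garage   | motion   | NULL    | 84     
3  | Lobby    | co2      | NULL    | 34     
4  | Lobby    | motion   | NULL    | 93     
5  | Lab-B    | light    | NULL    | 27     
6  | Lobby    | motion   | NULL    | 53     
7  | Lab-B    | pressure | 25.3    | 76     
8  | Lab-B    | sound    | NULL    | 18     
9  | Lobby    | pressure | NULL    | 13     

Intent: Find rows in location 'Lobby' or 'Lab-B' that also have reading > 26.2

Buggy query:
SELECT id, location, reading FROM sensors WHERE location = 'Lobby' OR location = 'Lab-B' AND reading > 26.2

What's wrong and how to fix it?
Bug: Without parentheses, AND is evaluated before OR, so the reading filter only applies to the 'Lab-B' branch

Fix: Group the OR with parentheses (or use IN), then AND the threshold

Corrected query:
SELECT id, location, reading FROM sensors WHERE (location = 'Lobby' OR location = 'Lab-B') AND reading > 26.2

Result:
id | location | reading
---+----------+--------
1  | Lab-B    | 28.1   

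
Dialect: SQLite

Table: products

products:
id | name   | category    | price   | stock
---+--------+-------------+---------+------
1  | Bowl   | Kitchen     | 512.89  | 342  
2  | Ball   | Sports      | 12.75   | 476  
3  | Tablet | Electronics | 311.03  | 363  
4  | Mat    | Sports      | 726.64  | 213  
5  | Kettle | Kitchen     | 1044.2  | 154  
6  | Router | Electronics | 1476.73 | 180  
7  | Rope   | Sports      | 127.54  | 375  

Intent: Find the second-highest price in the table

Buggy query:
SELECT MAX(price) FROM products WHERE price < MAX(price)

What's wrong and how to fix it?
Bug: MAX(price) on the right of the comparison is an aggregate-in-WHERE error

Fix: Put the inner MAX in a scalar subquery

Corrected query:
SELECT MAX(price) FROM products WHERE price < (SELECT MAX(price) FROM products)

Result:
MAX(price)
----------
1044.2    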